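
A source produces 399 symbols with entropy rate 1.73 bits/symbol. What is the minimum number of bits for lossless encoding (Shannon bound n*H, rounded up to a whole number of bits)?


Minimum bits >= n * H = 399 * 1.73 = 690.27, rounded up to a whole number of bits = 691

691 bits


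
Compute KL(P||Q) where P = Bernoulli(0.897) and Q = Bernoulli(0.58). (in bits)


KL = p*log2(p/q) + (1-p)*log2((1-p)/(1-q)) = 0.897*log2(0.897/0.58) + 0.103*log2(0.103/0.42) = 0.3554

0.3554 bits


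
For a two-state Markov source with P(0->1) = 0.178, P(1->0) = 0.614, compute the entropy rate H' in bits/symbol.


Stationary distribution: pi_0 = p10/(p01+p10) = 0.7753, pi_1 = 0.2247. Entropy rate H' = pi_0*H(p01) + pi_1*H(p10) = 0.7753*0.6757 + 0.2247*0.9622 = 0.7401

0.7401 bits/symbol


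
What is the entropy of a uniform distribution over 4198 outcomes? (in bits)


H = log2(n) = log2(4198) = 12.0355

12.0355 bits


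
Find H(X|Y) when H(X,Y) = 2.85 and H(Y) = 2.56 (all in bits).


H(X|Y) = H(X,Y) - H(Y) = 2.85 - 2.56 = 0.29

0.29 bits


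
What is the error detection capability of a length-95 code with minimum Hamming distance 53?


Detection capability = d_min - 1 = 53 - 1 = 52

52 errors


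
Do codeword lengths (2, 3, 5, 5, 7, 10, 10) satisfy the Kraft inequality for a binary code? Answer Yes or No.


Kraft sum = sum(2^(-l_i)) = 0.4473, need <= 1. Result: satisfied (a binary prefix-free code with these lengths exists)

Yes


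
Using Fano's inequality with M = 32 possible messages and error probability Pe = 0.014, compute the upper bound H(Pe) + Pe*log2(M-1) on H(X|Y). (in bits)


H(Pe) = -Pe*log2(Pe) - (1-Pe)*log2(1-Pe) = -0.014*log2(0.014) - 0.986*log2(0.986) = 0.086218 + 0.020056 = 0.1063. Pe*log2(M-1) = 0.014*log2(31) = 0.069359. Bound = H(Pe) + Pe*log2(M-1) = 0.086218 + 0.020056 + 0.069359 = 0.1756

0.1756 bits


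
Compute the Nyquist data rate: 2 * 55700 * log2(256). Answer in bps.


Rate = 2 * B * log2(M) = 2 * 55700 * 8.0 = 891200.0

891200.0 bps


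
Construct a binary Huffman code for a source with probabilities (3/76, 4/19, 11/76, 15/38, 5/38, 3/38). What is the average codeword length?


Huffman construction (repeatedly merge the two least-probable nodes; each merge adds 1 bit to every symbol beneath it): 3/76 + 3/38 = 9/76; 9/76 + 5/38 = 1/4; 11/76 + 4/19 = 27/76; 1/4 + 27/76 = 23/38; 15/38 + 23/38 = 1. Resulting codeword lengths (in the order the probabilities were given): (4, 3, 3, 1, 3, 4). L_avg = sum(p_i * l_i) = 3/76*4 + 4/19*3 + 11/76*3 + 15/38*1 + 5/38*3 + 3/38*4 = 177/76 = 2.3289

2.3289 bits


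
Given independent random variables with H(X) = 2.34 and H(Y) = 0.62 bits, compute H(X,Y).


For independent variables, H(X,Y) = H(X) + H(Y) = 2.34 + 0.62 = 2.96

2.96 bits


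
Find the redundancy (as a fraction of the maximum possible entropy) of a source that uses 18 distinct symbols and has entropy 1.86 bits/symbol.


H_max = log2(K) = log2(18) = 4.1699 bits/symbol. Redundancy = 1 - H/H_max = 1 - 1.86/4.1699 = 1 - 0.4461 = 0.5539

0.5539


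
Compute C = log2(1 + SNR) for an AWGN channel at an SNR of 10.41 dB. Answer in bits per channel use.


SNR_linear = 10^(10.41/10) = 10.9901; C = log2(1 + SNR_linear) = log2(1 + 10.9901) = 3.5838

3.5838 bits/channel use


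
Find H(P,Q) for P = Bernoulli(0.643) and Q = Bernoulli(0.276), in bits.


H(P,Q) = -p*log2(q) - (1-p)*log2(1-q). -0.643*log2(0.276) = 1.194218; -0.357*log2(0.724) = 0.166340. H(P,Q) = 1.194218 + 0.166340 = 1.3606

1.3606 bits


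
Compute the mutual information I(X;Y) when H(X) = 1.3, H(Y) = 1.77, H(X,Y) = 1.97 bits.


I(X;Y) = H(X) + H(Y) - H(X,Y) = 1.3 + 1.77 - 1.97 = 1.1

1.1 bits


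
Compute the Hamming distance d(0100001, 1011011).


Count differing positions: ^ ^ ^ ^ . ^ . = 5 differences

5


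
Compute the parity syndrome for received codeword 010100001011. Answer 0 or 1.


Syndrome = XOR of all bits = 0 XOR 1 XOR 0 XOR 1 XOR 0 XOR 0 XOR 0 XOR 0 XOR 1 XOR 0 XOR 1 XOR 1 = 1

1


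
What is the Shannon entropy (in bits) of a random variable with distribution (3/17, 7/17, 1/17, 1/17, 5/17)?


H = -sum(p_i * log2(p_i)). Terms: -(3/17)*log2(3/17) = 0.441618; -(7/17)*log2(7/17) = 0.527103; -(1/17)*log2(1/17) = 0.240439; -(1/17)*log2(1/17) = 0.240439; -(5/17)*log2(5/17) = 0.519275. H = 0.441618 + 0.527103 + 0.240439 + 0.240439 + 0.519275 = 1.9689

1.9689 bits


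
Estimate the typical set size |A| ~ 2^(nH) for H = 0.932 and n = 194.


log2|A_typical| = nH = 194 * 0.932 = 180.808, so |A_typical| ~ 2^180.808 = 2.683e+54

2.683e+54


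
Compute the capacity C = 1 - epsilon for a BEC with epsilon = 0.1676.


C = 1 - epsilon = 1 - 0.1676 = 0.8324

0.8324 bits


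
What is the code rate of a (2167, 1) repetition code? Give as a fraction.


Rate = k/n = 1/2167

1/2167


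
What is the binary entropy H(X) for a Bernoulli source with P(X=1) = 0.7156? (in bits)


H = -p*log2(p) - (1-p)*log2(1-p). -0.7156*log2(0.7156) = 0.345474; -0.2844*log2(0.2844) = 0.515903. H = 0.345474 + 0.515903 = 0.8614

0.8614 bits


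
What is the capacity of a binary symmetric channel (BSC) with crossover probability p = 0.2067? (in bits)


H(p) = -p*log2(p) - (1-p)*log2(1-p) = -0.2067*log2(0.2067) - 0.7933*log2(0.7933) = 0.470116 + 0.265011 = 0.7351. C = 1 - H(p) = 1 - 0.7351 = 0.2649

0.2649 bits


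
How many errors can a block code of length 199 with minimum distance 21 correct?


Correction capability = floor((d-1)/2) = floor((21-1)/2) = 10

10 errors


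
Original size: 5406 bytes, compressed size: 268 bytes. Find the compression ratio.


Ratio = original / compressed = 5406 / 268 = 20.1716

20.1716


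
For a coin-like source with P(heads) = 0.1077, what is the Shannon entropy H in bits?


H = -p*log2(p) - (1-p)*log2(1-p). -0.1077*log2(0.1077) = 0.346246; -0.8923*log2(0.8923) = 0.146693. H = 0.346246 + 0.146693 = 0.4929

0.4929 bits


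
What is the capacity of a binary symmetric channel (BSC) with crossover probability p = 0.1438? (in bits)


H(p) = -p*log2(p) - (1-p)*log2(1-p) = -0.1438*log2(0.1438) - 0.8562*log2(0.8562) = 0.402333 + 0.191772 = 0.5941. C = 1 - H(p) = 1 - 0.5941 = 0.4059

0.4059 bits


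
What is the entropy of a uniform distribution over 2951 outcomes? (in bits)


H = log2(n) = log2(2951) = 11.527

11.527 bits


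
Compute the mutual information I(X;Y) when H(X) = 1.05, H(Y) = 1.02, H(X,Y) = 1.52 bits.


I(X;Y) = H(X) + H(Y) - H(X,Y) = 1.05 + 1.02 - 1.52 = 0.55

0.55 bits


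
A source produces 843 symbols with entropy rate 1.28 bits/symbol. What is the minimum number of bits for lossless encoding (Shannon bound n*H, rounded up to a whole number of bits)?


Minimum bits >= n * H = 843 * 1.28 = 1079.04, rounded up to a whole number of bits = 1080

1080 bits


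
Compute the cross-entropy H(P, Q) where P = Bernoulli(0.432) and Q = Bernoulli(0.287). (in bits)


H(P,Q) = -p*log2(q) - (1-p)*log2(1-q). -0.432*log2(0.287) = 0.777979; -0.568*log2(0.713) = 0.277199. H(P,Q) = 0.777979 + 0.277199 = 1.0552

1.0552 bits


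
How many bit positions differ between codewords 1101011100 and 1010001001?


Count differing positions: . ^ ^ ^ . ^ . ^ . ^ = 6 differences

6


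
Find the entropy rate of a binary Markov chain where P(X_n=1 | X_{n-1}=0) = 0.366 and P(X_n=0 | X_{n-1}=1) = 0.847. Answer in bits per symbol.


Stationary distribution: pi_0 = p10/(p01+p10) = 0.6983, pi_1 = 0.3017. Entropy rate H' = pi_0*H(p01) + pi_1*H(p10) = 0.6983*0.9476 + 0.3017*0.6173 = 0.8479

0.8479 bits/symbol


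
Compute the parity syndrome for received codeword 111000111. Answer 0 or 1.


Syndrome = XOR of all bits = 1 XOR 1 XOR 1 XOR 0 XOR 0 XOR 0 XOR 1 XOR 1 XOR 1 = 0

0


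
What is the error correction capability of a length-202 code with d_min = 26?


Correction capability = floor((d-1)/2) = floor((26-1)/2) = 12

12 errors


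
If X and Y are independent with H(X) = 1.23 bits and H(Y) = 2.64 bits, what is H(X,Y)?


For independent variables, H(X,Y) = H(X) + H(Y) = 1.23 + 2.64 = 3.87

3.87 bits


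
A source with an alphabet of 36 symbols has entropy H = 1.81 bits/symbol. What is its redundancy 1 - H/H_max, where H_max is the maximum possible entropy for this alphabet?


H_max = log2(K) = log2(36) = 5.1699 bits/symbol. Redundancy = 1 - H/H_max = 1 - 1.81/5.1699 = 1 - 0.3501 = 0.6499

0.6499


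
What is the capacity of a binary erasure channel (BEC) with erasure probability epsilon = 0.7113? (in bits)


C = 1 - epsilon = 1 - 0.7113 = 0.2887

0.2887 bits


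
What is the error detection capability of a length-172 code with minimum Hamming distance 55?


Detection capability = d_min - 1 = 55 - 1 = 54

54 errors


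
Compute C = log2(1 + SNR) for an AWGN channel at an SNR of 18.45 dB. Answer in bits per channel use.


SNR_linear = 10^(18.45/10) = 69.9842; C = log2(1 + SNR_linear) = log2(1 + 69.9842) = 6.1494

6.1494 bits/channel use


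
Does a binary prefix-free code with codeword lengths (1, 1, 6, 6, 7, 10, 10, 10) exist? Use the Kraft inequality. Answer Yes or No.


Kraft sum = sum(2^(-l_i)) = 1.042, need <= 1. Result: violated (a binary prefix-free code with these lengths cannot exist)

No


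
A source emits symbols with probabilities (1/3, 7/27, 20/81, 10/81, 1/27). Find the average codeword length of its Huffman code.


Huffman construction (repeatedly merge the two least-probable nodes; each merge adds 1 bit to every symbol beneath it): 1/27 + 10/81 = 13/81; 13/81 + 20/81 = 11/27; 7/27 + 1/3 = 16/27; 11/27 + 16/27 = 1. Resulting codeword lengths (in the order the probabilities were given): (2, 2, 2, 3, 3). L_avg = sum(p_i * l_i) = 1/3*2 + 7/27*2 + 20/81*2 + 10/81*3 + 1/27*3 = 175/81 = 2.1605

2.1605 bits


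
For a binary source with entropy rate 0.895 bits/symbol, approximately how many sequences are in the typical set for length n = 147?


log2|A_typical| = nH = 147 * 0.895 = 131.565, so |A_typical| ~ 2^131.565 = 4.027e+39

4.027e+39


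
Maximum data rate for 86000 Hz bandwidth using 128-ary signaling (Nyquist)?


Rate = 2 * B * log2(M) = 2 * 86000 * 7.0 = 1204000.0

1204000.0 bps


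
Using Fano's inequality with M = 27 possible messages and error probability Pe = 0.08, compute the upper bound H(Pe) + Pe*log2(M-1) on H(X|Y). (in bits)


H(Pe) = -Pe*log2(Pe) - (1-Pe)*log2(1-Pe) = -0.08*log2(0.08) - 0.92*log2(0.92) = 0.291508 + 0.110671 = 0.4022. Pe*log2(M-1) = 0.08*log2(26) = 0.376035. Bound = H(Pe) + Pe*log2(M-1) = 0.291508 + 0.110671 + 0.376035 = 0.7782

0.7782 bits


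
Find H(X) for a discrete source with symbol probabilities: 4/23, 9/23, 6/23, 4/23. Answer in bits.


H = -sum(p_i * log2(p_i)). Terms: -(4/23)*log2(4/23) = 0.438880; -(9/23)*log2(9/23) = 0.529684; -(6/23)*log2(6/23) = 0.505722; -(4/23)*log2(4/23) = 0.438880. H = 0.438880 + 0.529684 + 0.505722 + 0.438880 = 1.9132

1.9132 bits


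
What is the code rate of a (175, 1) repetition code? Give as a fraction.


Rate = k/n = 1/175

1/175


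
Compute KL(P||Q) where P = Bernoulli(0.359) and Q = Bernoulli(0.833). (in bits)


KL = p*log2(p/q) + (1-p)*log2((1-p)/(1-q)) = 0.359*log2(0.359/0.833) + 0.641*log2(0.641/0.167) = 0.8079

0.8079 bits


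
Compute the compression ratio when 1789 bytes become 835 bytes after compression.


Ratio = original / compressed = 1789 / 835 = 2.1425

2.1425


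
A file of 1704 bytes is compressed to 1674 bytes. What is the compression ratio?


Ratio = original / compressed = 1704 / 1674 = 1.0179

1.0179


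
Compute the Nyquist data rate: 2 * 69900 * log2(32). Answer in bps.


Rate = 2 * B * log2(M) = 2 * 69900 * 5.0 = 699000.0

699000.0 bps


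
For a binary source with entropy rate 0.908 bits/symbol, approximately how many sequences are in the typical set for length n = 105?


log2|A_typical| = nH = 105 * 0.908 = 95.34, so |A_typical| ~ 2^95.34 = 5.014e+28

5.014e+28


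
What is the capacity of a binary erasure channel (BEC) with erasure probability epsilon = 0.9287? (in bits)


C = 1 - epsilon = 1 - 0.9287 = 0.0713

0.0713 bits


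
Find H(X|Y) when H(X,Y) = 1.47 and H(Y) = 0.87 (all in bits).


H(X|Y) = H(X,Y) - H(Y) = 1.47 - 0.87 = 0.6

0.6 bits


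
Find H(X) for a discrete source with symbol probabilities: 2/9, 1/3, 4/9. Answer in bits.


H = -sum(p_i * log2(p_i)). Terms: -(2/9)*log2(2/9) = 0.482206; -(1/3)*log2(1/3) = 0.528321; -(4/9)*log2(4/9) = 0.519967. H = 0.482206 + 0.528321 + 0.519967 = 1.5305

1.5305 bits


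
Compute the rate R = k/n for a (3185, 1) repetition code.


Rate = k/n = 1/3185

1/3185


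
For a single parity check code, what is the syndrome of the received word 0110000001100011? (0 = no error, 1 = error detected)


Syndrome = XOR of all bits = 0 XOR 1 XOR 1 XOR 0 XOR 0 XOR 0 XOR 0 XOR 0 XOR 0 XOR 1 XOR 1 XOR 0 XOR 0 XOR 0 XOR 1 XOR 1 = 0

0


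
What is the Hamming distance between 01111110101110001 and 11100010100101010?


Count differing positions: ^ . . ^ ^ ^ . . . . ^ . ^ ^ . ^ ^ = 9 differences

9


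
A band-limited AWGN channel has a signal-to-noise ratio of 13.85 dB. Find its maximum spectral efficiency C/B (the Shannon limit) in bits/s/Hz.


SNR_linear = 10^(13.85/10) = 24.2661; C/B = log2(1 + SNR_linear) = log2(1 + 24.2661) = 4.6591

4.6591 bits/s/Hz


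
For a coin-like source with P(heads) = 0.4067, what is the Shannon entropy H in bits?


H = -p*log2(p) - (1-p)*log2(1-p). -0.4067*log2(0.4067) = 0.527882; -0.5933*log2(0.5933) = 0.446854. H = 0.527882 + 0.446854 = 0.9747

0.9747 bits


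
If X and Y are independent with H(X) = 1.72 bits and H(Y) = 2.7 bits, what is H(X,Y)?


For independent variables, H(X,Y) = H(X) + H(Y) = 1.72 + 2.7 = 4.42

4.42 bits


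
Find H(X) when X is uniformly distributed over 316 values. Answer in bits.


H = log2(n) = log2(316) = 8.3038

8.3038 bits


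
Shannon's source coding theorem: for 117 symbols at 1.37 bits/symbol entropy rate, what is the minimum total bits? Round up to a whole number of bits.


Minimum bits >= n * H = 117 * 1.37 = 160.29, rounded up to a whole number of bits = 161

161 bits


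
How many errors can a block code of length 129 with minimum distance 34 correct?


Correction capability = floor((d-1)/2) = floor((34-1)/2) = 16

16 errors


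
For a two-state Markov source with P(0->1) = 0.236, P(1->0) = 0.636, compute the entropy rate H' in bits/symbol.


Stationary distribution: pi_0 = p10/(p01+p10) = 0.7294, pi_1 = 0.2706. Entropy rate H' = pi_0*H(p01) + pi_1*H(p10) = 0.7294*0.7883 + 0.2706*0.946 = 0.831

0.831 bits/symbol


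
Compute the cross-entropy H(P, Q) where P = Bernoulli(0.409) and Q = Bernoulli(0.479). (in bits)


H(P,Q) = -p*log2(q) - (1-p)*log2(1-q). -0.409*log2(0.479) = 0.434318; -0.591*log2(0.521) = 0.555921. H(P,Q) = 0.434318 + 0.555921 = 0.9902

0.9902 bits


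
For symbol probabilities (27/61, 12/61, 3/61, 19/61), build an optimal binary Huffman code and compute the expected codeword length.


Huffman construction (repeatedly merge the two least-probable nodes; each merge adds 1 bit to every symbol beneath it): 3/61 + 12/61 = 15/61; 15/61 + 19/61 = 34/61; 27/61 + 34/61 = 1. Resulting codeword lengths (in the order the probabilities were given): (1, 3, 3, 2). L_avg = sum(p_i * l_i) = 27/61*1 + 12/61*3 + 3/61*3 + 19/61*2 = 110/61 = 1.8033

1.8033 bits


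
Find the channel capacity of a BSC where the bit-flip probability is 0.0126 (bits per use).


H(p) = -p*log2(p) - (1-p)*log2(1-p) = -0.0126*log2(0.0126) - 0.9874*log2(0.9874) = 0.079511 + 0.018063 = 0.0976. C = 1 - H(p) = 1 - 0.0976 = 0.9024

0.9024 bits


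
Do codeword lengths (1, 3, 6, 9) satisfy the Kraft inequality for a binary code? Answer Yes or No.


Kraft sum = sum(2^(-l_i)) = 0.6426, need <= 1. Result: satisfied (a binary prefix-free code with these lengths exists)

Yes


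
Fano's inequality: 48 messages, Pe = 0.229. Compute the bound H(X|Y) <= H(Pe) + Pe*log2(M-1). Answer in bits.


H(Pe) = -Pe*log2(Pe) - (1-Pe)*log2(1-Pe) = -0.229*log2(0.229) - 0.771*log2(0.771) = 0.486987 + 0.289277 = 0.7763. Pe*log2(M-1) = 0.229*log2(47) = 1.272001. Bound = H(Pe) + Pe*log2(M-1) = 0.486987 + 0.289277 + 1.272001 = 2.0483

2.0483 bits


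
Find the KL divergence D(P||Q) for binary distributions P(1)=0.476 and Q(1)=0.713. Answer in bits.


KL = p*log2(p/q) + (1-p)*log2((1-p)/(1-q)) = 0.476*log2(0.476/0.713) + 0.524*log2(0.524/0.287) = 0.1776

0.1776 bits


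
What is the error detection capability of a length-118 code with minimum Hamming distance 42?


Detection capability = d_min - 1 = 42 - 1 = 41

41 errors


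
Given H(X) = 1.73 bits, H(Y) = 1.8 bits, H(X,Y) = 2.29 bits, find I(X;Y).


I(X;Y) = H(X) + H(Y) - H(X,Y) = 1.73 + 1.8 - 2.29 = 1.24

1.24 bits


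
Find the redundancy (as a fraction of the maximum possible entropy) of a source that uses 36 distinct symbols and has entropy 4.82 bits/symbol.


H_max = log2(K) = log2(36) = 5.1699 bits/symbol. Redundancy = 1 - H/H_max = 1 - 4.82/5.1699 = 1 - 0.9323 = 0.0677

0.0677


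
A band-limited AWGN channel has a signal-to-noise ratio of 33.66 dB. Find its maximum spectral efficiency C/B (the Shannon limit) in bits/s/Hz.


SNR_linear = 10^(33.66/10) = 2322.7368; C/B = log2(1 + SNR_linear) = log2(1 + 2322.7368) = 11.1822

11.1822 bits/s/Hz


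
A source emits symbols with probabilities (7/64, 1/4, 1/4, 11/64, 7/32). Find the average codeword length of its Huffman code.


Huffman construction (repeatedly merge the two least-probable nodes; each merge adds 1 bit to every symbol beneath it): 7/64 + 11/64 = 9/32; 7/32 + 1/4 = 15/32; 1/4 + 9/32 = 17/32; 15/32 + 17/32 = 1. Resulting codeword lengths (in the order the probabilities were given): (3, 2, 2, 3, 2). L_avg = sum(p_i * l_i) = 7/64*3 + 1/4*2 + 1/4*2 + 11/64*3 + 7/32*2 = 73/32 = 2.2812

2.2812 bits


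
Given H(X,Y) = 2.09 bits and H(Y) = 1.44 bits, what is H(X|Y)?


H(X|Y) = H(X,Y) - H(Y) = 2.09 - 1.44 = 0.65

0.65 bits


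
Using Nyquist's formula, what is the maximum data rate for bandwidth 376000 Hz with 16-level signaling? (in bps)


Rate = 2 * B * log2(M) = 2 * 376000 * 4.0 = 3008000.0

3008000.0 bps


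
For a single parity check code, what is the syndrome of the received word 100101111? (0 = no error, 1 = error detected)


Syndrome = XOR of all bits = 1 XOR 0 XOR 0 XOR 1 XOR 0 XOR 1 XOR 1 XOR 1 XOR 1 = 0

0


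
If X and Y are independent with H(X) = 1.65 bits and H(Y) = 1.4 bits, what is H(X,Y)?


For independent variables, H(X,Y) = H(X) + H(Y) = 1.65 + 1.4 = 3.05

3.05 bits


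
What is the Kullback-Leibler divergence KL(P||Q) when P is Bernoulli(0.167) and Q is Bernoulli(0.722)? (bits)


KL = p*log2(p/q) + (1-p)*log2((1-p)/(1-q)) = 0.167*log2(0.167/0.722) + 0.833*log2(0.833/0.278) = 0.9661

0.9661 bits


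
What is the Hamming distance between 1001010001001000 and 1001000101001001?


Count differing positions: . . . . . ^ . ^ . . . . . . . ^ = 3 differences

3


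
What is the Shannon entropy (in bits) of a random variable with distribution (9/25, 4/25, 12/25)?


H = -sum(p_i * log2(p_i)). Terms: -(9/25)*log2(9/25) = 0.530615; -(4/25)*log2(4/25) = 0.423017; -(12/25)*log2(12/25) = 0.508269. H = 0.530615 + 0.423017 + 0.508269 = 1.4619

1.4619 bits


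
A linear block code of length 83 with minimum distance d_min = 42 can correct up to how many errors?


Correction capability = floor((d-1)/2) = floor((42-1)/2) = 20

20 errors


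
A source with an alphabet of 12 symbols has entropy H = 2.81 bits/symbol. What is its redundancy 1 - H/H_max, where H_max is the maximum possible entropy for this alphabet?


H_max = log2(K) = log2(12) = 3.585 bits/symbol. Redundancy = 1 - H/H_max = 1 - 2.81/3.585 = 1 - 0.7838 = 0.2162

0.2162


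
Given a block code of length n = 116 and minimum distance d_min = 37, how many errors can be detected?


Detection capability = d_min - 1 = 37 - 1 = 36

36 errors


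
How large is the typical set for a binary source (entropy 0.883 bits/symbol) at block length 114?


log2|A_typical| = nH = 114 * 0.883 = 100.662, so |A_typical| ~ 2^100.662 = 2.006e+30

2.006e+30


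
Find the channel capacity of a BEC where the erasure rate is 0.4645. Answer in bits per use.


C = 1 - epsilon = 1 - 0.4645 = 0.5355

0.5355 bits


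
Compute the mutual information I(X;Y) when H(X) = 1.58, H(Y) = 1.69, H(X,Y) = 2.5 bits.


I(X;Y) = H(X) + H(Y) - H(X,Y) = 1.58 + 1.69 - 2.5 = 0.77

0.77 bits


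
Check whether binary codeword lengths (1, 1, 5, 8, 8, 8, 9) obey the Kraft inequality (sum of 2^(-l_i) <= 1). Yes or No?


Kraft sum = sum(2^(-l_i)) = 1.0449, need <= 1. Result: violated (a binary prefix-free code with these lengths cannot exist)

No


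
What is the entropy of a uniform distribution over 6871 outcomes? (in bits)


H = log2(n) = log2(6871) = 12.7463

12.7463 bits


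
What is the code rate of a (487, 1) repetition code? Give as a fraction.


Rate = k/n = 1/487

1/487


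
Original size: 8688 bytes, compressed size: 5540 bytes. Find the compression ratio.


Ratio = original / compressed = 8688 / 5540 = 1.5682

1.5682


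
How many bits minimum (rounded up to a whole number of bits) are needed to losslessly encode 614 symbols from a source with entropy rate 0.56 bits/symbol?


Minimum bits >= n * H = 614 * 0.56 = 343.84, rounded up to a whole number of bits = 344

344 bits


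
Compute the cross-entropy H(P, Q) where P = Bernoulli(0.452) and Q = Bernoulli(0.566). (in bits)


H(P,Q) = -p*log2(q) - (1-p)*log2(1-q). -0.452*log2(0.566) = 0.371149; -0.548*log2(0.434) = 0.659920. H(P,Q) = 0.371149 + 0.659920 = 1.0311

1.0311 bits


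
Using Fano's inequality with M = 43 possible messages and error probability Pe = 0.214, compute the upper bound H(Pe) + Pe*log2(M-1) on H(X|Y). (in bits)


H(Pe) = -Pe*log2(Pe) - (1-Pe)*log2(1-Pe) = -0.214*log2(0.214) - 0.786*log2(0.786) = 0.476004 + 0.273055 = 0.7491. Pe*log2(M-1) = 0.214*log2(42) = 1.153956. Bound = H(Pe) + Pe*log2(M-1) = 0.476004 + 0.273055 + 1.153956 = 1.903

1.903 bits


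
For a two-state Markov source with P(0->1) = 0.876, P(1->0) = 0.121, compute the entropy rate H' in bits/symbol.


Stationary distribution: pi_0 = p10/(p01+p10) = 0.1214, pi_1 = 0.8786. Entropy rate H' = pi_0*H(p01) + pi_1*H(p10) = 0.1214*0.5408 + 0.8786*0.5322 = 0.5333

0.5333 bits/symbol


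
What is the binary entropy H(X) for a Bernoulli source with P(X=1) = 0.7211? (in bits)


H = -p*log2(p) - (1-p)*log2(1-p). -0.7211*log2(0.7211) = 0.340164; -0.2789*log2(0.2789) = 0.513784. H = 0.340164 + 0.513784 = 0.8539

0.8539 bits


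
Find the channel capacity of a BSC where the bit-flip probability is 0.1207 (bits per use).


H(p) = -p*log2(p) - (1-p)*log2(1-p) = -0.1207*log2(0.1207) - 0.8793*log2(0.8793) = 0.368196 + 0.163174 = 0.5314. C = 1 - H(p) = 1 - 0.5314 = 0.4686

0.4686 bits


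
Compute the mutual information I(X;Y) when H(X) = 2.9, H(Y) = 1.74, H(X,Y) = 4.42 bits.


I(X;Y) = H(X) + H(Y) - H(X,Y) = 2.9 + 1.74 - 4.42 = 0.22

0.22 bits


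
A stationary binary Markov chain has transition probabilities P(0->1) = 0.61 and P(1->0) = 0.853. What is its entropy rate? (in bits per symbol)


Stationary distribution: pi_0 = p10/(p01+p10) = 0.583, pi_1 = 0.417. Entropy rate H' = pi_0*H(p01) + pi_1*H(p10) = 0.583*0.9648 + 0.417*0.6023 = 0.8136

0.8136 bits/symbol


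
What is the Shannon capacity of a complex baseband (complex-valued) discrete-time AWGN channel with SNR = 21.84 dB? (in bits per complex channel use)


SNR_linear = 10^(21.84/10) = 152.7566; C = log2(1 + SNR_linear) = log2(1 + 152.7566) = 7.2645

7.2645 bits/channel use


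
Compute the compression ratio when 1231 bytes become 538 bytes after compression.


Ratio = original / compressed = 1231 / 538 = 2.2881

2.2881


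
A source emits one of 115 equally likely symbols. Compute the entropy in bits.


H = log2(n) = log2(115) = 6.8455

6.8455 bits


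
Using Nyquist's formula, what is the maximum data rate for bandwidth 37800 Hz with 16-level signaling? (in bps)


Rate = 2 * B * log2(M) = 2 * 37800 * 4.0 = 302400.0

302400.0 bps


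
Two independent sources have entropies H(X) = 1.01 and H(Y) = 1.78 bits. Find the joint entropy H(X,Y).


For independent variables, H(X,Y) = H(X) + H(Y) = 1.01 + 1.78 = 2.79

2.79 bits


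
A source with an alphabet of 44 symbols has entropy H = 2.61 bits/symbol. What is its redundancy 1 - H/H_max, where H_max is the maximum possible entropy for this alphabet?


H_max = log2(K) = log2(44) = 5.4594 bits/symbol. Redundancy = 1 - H/H_max = 1 - 2.61/5.4594 = 1 - 0.4781 = 0.5219

0.5219


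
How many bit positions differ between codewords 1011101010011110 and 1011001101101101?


Count differing positions: . . . . ^ . . ^ ^ ^ ^ ^ . . ^ ^ = 8 differences

8


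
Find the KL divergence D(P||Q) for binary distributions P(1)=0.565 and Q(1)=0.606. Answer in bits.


KL = p*log2(p/q) + (1-p)*log2((1-p)/(1-q)) = 0.565*log2(0.565/0.606) + 0.435*log2(0.435/0.394) = 0.005

0.005 bits


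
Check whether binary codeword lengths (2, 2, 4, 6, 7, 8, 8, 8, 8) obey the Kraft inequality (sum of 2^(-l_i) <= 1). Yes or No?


Kraft sum = sum(2^(-l_i)) = 0.6016, need <= 1. Result: satisfied (a binary prefix-free code with these lengths exists)

Yes


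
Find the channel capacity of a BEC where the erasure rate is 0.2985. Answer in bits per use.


C = 1 - epsilon = 1 - 0.2985 = 0.7015

0.7015 bits


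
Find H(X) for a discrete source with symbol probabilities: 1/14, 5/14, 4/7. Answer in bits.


H = -sum(p_i * log2(p_i)). Terms: -(1/14)*log2(1/14) = 0.271954; -(5/14)*log2(5/14) = 0.530510; -(4/7)*log2(4/7) = 0.461346. H = 0.271954 + 0.530510 + 0.461346 = 1.2638

1.2638 bits


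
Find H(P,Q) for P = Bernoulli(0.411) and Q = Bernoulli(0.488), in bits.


H(P,Q) = -p*log2(q) - (1-p)*log2(1-q). -0.411*log2(0.488) = 0.425404; -0.589*log2(0.512) = 0.568847. H(P,Q) = 0.425404 + 0.568847 = 0.9943

0.9943 bits


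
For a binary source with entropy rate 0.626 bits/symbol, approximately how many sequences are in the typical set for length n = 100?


log2|A_typical| = nH = 100 * 0.626 = 62.6, so |A_typical| ~ 2^62.6 = 6.990e+18

6.990e+18


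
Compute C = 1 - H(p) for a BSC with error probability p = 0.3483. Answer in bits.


H(p) = -p*log2(p) - (1-p)*log2(1-p) = -0.3483*log2(0.3483) - 0.6517*log2(0.6517) = 0.529972 + 0.402568 = 0.9325. C = 1 - H(p) = 1 - 0.9325 = 0.0675

0.0675 bits


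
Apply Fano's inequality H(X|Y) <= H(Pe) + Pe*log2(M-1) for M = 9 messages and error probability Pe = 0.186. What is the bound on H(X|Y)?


H(Pe) = -Pe*log2(Pe) - (1-Pe)*log2(1-Pe) = -0.186*log2(0.186) - 0.814*log2(0.814) = 0.451352 + 0.241676 = 0.693. Pe*log2(M-1) = 0.186*log2(8) = 0.558000. Bound = H(Pe) + Pe*log2(M-1) = 0.451352 + 0.241676 + 0.558000 = 1.251

1.251 bits


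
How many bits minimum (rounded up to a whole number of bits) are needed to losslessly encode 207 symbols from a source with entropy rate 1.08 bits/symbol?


Minimum bits >= n * H = 207 * 1.08 = 223.56, rounded up to a whole number of bits = 224

224 bits


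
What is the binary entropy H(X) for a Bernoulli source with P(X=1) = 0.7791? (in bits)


H = -p*log2(p) - (1-p)*log2(1-p). -0.7791*log2(0.7791) = 0.280569; -0.2209*log2(0.2209) = 0.481238. H = 0.280569 + 0.481238 = 0.7618

0.7618 bits


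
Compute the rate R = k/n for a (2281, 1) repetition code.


Rate = k/n = 1/2281

1/2281


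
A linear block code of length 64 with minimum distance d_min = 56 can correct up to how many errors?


Correction capability = floor((d-1)/2) = floor((56-1)/2) = 27

27 errors


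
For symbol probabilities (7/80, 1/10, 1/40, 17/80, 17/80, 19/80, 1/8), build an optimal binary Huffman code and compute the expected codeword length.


Huffman construction (repeatedly merge the two least-probable nodes; each merge adds 1 bit to every symbol beneath it): 1/40 + 7/80 = 9/80; 1/10 + 9/80 = 17/80; 1/8 + 17/80 = 27/80; 17/80 + 17/80 = 17/40; 19/80 + 27/80 = 23/40; 17/40 + 23/40 = 1. Resulting codeword lengths (in the order the probabilities were given): (4, 3, 4, 3, 2, 2, 3). L_avg = sum(p_i * l_i) = 7/80*4 + 1/10*3 + 1/40*4 + 17/80*3 + 17/80*2 + 19/80*2 + 1/8*3 = 213/80 = 2.6625

2.6625 bits


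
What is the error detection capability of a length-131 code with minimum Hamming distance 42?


Detection capability = d_min - 1 = 42 - 1 = 41

41 errors


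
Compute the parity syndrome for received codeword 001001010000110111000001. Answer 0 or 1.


Syndrome = XOR of all bits = 0 XOR 0 XOR 1 XOR 0 XOR 0 XOR 1 XOR 0 XOR 1 XOR 0 XOR 0 XOR 0 XOR 0 XOR 1 XOR 1 XOR 0 XOR 1 XOR 1 XOR 1 XOR 0 XOR 0 XOR 0 XOR 0 XOR 0 XOR 1 = 1

1


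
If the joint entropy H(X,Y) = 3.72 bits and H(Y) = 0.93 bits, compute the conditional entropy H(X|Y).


H(X|Y) = H(X,Y) - H(Y) = 3.72 - 0.93 = 2.79

2.79 bits


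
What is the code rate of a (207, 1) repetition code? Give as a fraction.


Rate = k/n = 1/207

1/207


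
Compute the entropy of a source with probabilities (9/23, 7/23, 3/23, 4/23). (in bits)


H = -sum(p_i * log2(p_i)). Terms: -(9/23)*log2(9/23) = 0.529684; -(7/23)*log2(7/23) = 0.522324; -(3/23)*log2(3/23) = 0.383296; -(4/23)*log2(4/23) = 0.438880. H = 0.529684 + 0.522324 + 0.383296 + 0.438880 = 1.8742

1.8742 bits


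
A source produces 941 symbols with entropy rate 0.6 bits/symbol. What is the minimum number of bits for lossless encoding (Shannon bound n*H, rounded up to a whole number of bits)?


Minimum bits >= n * H = 941 * 0.6 = 564.6, rounded up to a whole number of bits = 565

565 bits


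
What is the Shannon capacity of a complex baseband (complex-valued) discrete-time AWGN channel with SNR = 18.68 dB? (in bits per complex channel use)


SNR_linear = 10^(18.68/10) = 73.7904; C = log2(1 + SNR_linear) = log2(1 + 73.7904) = 6.2248

6.2248 bits/channel use


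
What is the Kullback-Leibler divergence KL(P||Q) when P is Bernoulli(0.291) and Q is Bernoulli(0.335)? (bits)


KL = p*log2(p/q) + (1-p)*log2((1-p)/(1-q)) = 0.291*log2(0.291/0.335) + 0.709*log2(0.709/0.665) = 0.0064

0.0064 bits


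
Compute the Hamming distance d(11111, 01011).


Count differing positions: ^ . ^ . . = 2 differences

2


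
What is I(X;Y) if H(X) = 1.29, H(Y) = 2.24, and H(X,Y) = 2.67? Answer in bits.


I(X;Y) = H(X) + H(Y) - H(X,Y) = 1.29 + 2.24 - 2.67 = 0.86

0.86 bits


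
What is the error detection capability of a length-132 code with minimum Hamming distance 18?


Detection capability = d_min - 1 = 18 - 1 = 17

17 errors


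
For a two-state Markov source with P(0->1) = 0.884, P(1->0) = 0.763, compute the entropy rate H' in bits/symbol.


Stationary distribution: pi_0 = p10/(p01+p10) = 0.4633, pi_1 = 0.5367. Entropy rate H' = pi_0*H(p01) + pi_1*H(p10) = 0.4633*0.5178 + 0.5367*0.79 = 0.6639

0.6639 bits/symbol


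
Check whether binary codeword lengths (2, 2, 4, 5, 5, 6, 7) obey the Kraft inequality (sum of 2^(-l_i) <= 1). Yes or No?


Kraft sum = sum(2^(-l_i)) = 0.6484, need <= 1. Result: satisfied (a binary prefix-free code with these lengths exists)

Yes


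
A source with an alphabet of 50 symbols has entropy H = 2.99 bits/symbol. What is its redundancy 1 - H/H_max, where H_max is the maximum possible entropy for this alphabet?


H_max = log2(K) = log2(50) = 5.6439 bits/symbol. Redundancy = 1 - H/H_max = 1 - 2.99/5.6439 = 1 - 0.5298 = 0.4702

0.4702


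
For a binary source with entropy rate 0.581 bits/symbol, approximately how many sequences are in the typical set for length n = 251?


log2|A_typical| = nH = 251 * 0.581 = 145.831, so |A_typical| ~ 2^145.831 = 7.934e+43

7.934e+43


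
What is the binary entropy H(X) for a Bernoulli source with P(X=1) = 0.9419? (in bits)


H = -p*log2(p) - (1-p)*log2(1-p). -0.9419*log2(0.9419) = 0.081337; -0.0581*log2(0.0581) = 0.238519. H = 0.081337 + 0.238519 = 0.3199

0.3199 bits


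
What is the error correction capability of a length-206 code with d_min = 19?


Correction capability = floor((d-1)/2) = floor((19-1)/2) = 9

9 errors


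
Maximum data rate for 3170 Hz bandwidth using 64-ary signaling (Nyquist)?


Rate = 2 * B * log2(M) = 2 * 3170 * 6.0 = 38040.0

38040.0 bps


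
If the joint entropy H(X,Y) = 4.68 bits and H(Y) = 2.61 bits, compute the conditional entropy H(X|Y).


H(X|Y) = H(X,Y) - H(Y) = 4.68 - 2.61 = 2.07

2.07 bits


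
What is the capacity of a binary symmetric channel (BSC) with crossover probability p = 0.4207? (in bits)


H(p) = -p*log2(p) - (1-p)*log2(1-p) = -0.4207*log2(0.4207) - 0.5793*log2(0.5793) = 0.525512 + 0.456267 = 0.9818. C = 1 - H(p) = 1 - 0.9818 = 0.0182

0.0182 bits


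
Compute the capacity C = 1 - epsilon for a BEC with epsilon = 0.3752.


C = 1 - epsilon = 1 - 0.3752 = 0.6248

0.6248 bits


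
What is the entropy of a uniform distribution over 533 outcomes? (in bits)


H = log2(n) = log2(533) = 9.058

9.058 bits


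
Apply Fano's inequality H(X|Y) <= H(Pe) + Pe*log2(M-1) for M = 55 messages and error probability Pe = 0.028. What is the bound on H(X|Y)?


H(Pe) = -Pe*log2(Pe) - (1-Pe)*log2(1-Pe) = -0.028*log2(0.028) - 0.972*log2(0.972) = 0.144436 + 0.039825 = 0.1843. Pe*log2(M-1) = 0.028*log2(54) = 0.161137. Bound = H(Pe) + Pe*log2(M-1) = 0.144436 + 0.039825 + 0.161137 = 0.3454

0.3454 bits


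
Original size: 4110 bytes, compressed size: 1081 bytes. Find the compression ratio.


Ratio = original / compressed = 4110 / 1081 = 3.802

3.802


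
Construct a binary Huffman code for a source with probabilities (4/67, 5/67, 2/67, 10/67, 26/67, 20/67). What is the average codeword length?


Huffman construction (repeatedly merge the two least-probable nodes; each merge adds 1 bit to every symbol beneath it): 2/67 + 4/67 = 6/67; 5/67 + 6/67 = 11/67; 10/67 + 11/67 = 21/67; 20/67 + 21/67 = 41/67; 26/67 + 41/67 = 1. Resulting codeword lengths (in the order the probabilities were given): (5, 4, 5, 3, 1, 2). L_avg = sum(p_i * l_i) = 4/67*5 + 5/67*4 + 2/67*5 + 10/67*3 + 26/67*1 + 20/67*2 = 146/67 = 2.1791

2.1791 bits


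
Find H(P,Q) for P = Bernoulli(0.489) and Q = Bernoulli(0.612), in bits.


H(P,Q) = -p*log2(q) - (1-p)*log2(1-q). -0.489*log2(0.612) = 0.346406; -0.511*log2(0.388) = 0.697960. H(P,Q) = 0.346406 + 0.697960 = 1.0444

1.0444 bits


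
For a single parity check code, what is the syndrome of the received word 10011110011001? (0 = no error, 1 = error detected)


Syndrome = XOR of all bits = 1 XOR 0 XOR 0 XOR 1 XOR 1 XOR 1 XOR 1 XOR 0 XOR 0 XOR 1 XOR 1 XOR 0 XOR 0 XOR 1 = 0

0


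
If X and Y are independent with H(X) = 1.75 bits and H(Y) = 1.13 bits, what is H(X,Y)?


For independent variables, H(X,Y) = H(X) + H(Y) = 1.75 + 1.13 = 2.88

2.88 bits


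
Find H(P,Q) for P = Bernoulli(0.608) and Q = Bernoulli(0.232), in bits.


H(P,Q) = -p*log2(q) - (1-p)*log2(1-q). -0.608*log2(0.232) = 1.281544; -0.392*log2(0.768) = 0.149282. H(P,Q) = 1.281544 + 0.149282 = 1.4308

1.4308 bits


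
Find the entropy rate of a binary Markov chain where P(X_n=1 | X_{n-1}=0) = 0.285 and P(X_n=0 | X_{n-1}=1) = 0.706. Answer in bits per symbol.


Stationary distribution: pi_0 = p10/(p01+p10) = 0.7124, pi_1 = 0.2876. Entropy rate H' = pi_0*H(p01) + pi_1*H(p10) = 0.7124*0.8622 + 0.2876*0.8738 = 0.8655

0.8655 bits/symbol


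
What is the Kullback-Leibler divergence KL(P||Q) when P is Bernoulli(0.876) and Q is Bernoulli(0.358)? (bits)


KL = p*log2(p/q) + (1-p)*log2((1-p)/(1-q)) = 0.876*log2(0.876/0.358) + 0.124*log2(0.124/0.642) = 0.8367

0.8367 bits


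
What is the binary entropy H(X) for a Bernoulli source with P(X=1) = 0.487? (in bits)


H = -p*log2(p) - (1-p)*log2(1-p). -0.487*log2(0.487) = 0.505509; -0.513*log2(0.513) = 0.494003. H = 0.505509 + 0.494003 = 0.9995

0.9995 bits


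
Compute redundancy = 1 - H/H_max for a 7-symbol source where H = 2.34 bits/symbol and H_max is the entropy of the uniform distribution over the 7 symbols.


H_max = log2(K) = log2(7) = 2.8074 bits/symbol. Redundancy = 1 - H/H_max = 1 - 2.34/2.8074 = 1 - 0.8335 = 0.1665

0.1665


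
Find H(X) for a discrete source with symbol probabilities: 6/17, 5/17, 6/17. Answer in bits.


H = -sum(p_i * log2(p_i)). Terms: -(6/17)*log2(6/17) = 0.530294; -(5/17)*log2(5/17) = 0.519275; -(6/17)*log2(6/17) = 0.530294. H = 0.530294 + 0.519275 + 0.530294 = 1.5799

1.5799 bits


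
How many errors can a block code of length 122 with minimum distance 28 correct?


Correction capability = floor((d-1)/2) = floor((28-1)/2) = 13

13 errors


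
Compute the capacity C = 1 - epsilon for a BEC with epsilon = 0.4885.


C = 1 - epsilon = 1 - 0.4885 = 0.5115

0.5115 bits


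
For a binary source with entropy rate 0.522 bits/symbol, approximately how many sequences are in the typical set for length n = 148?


log2|A_typical| = nH = 148 * 0.522 = 77.256, so |A_typical| ~ 2^77.256 = 1.805e+23

1.805e+23


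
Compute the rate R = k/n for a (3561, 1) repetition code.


Rate = k/n = 1/3561

1/3561


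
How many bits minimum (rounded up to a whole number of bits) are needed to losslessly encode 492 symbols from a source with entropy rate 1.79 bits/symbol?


Minimum bits >= n * H = 492 * 1.79 = 880.68, rounded up to a whole number of bits = 881

881 bits


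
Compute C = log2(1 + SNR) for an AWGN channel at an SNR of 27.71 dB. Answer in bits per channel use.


SNR_linear = 10^(27.71/10) = 590.2011; C = log2(1 + SNR_linear) = log2(1 + 590.2011) = 9.2075

9.2075 bits/channel use


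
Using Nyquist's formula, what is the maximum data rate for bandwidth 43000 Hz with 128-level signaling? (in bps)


Rate = 2 * B * log2(M) = 2 * 43000 * 7.0 = 602000.0

602000.0 bps


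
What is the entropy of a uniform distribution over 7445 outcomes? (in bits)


H = log2(n) = log2(7445) = 12.8621

12.8621 bits


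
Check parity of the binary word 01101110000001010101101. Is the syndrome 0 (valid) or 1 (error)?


Syndrome = XOR of all bits = 0 XOR 1 XOR 1 XOR 0 XOR 1 XOR 1 XOR 1 XOR 0 XOR 0 XOR 0 XOR 0 XOR 0 XOR 0 XOR 1 XOR 0 XOR 1 XOR 0 XOR 1 XOR 0 XOR 1 XOR 1 XOR 0 XOR 1 = 1

1


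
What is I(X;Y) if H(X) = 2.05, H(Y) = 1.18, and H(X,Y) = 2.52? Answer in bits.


I(X;Y) = H(X) + H(Y) - H(X,Y) = 2.05 + 1.18 - 2.52 = 0.71

0.71 bits


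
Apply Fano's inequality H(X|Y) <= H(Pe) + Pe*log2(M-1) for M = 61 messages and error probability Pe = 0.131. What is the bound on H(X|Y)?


H(Pe) = -Pe*log2(Pe) - (1-Pe)*log2(1-Pe) = -0.131*log2(0.131) - 0.869*log2(0.869) = 0.384139 + 0.176035 = 0.5602. Pe*log2(M-1) = 0.131*log2(60) = 0.773803. Bound = H(Pe) + Pe*log2(M-1) = 0.384139 + 0.176035 + 0.773803 = 1.334

1.334 bits


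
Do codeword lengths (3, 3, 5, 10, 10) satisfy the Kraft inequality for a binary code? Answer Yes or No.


Kraft sum = sum(2^(-l_i)) = 0.2832, need <= 1. Result: satisfied (a binary prefix-free code with these lengths exists)

Yes


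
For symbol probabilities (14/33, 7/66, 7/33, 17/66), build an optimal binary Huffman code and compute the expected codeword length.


Huffman construction (repeatedly merge the two least-probable nodes; each merge adds 1 bit to every symbol beneath it): 7/66 + 7/33 = 7/22; 17/66 + 7/22 = 19/33; 14/33 + 19/33 = 1. Resulting codeword lengths (in the order the probabilities were given): (1, 3, 3, 2). L_avg = sum(p_i * l_i) = 14/33*1 + 7/66*3 + 7/33*3 + 17/66*2 = 125/66 = 1.8939

1.8939 bits


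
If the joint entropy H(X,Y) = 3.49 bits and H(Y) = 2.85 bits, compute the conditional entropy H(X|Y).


H(X|Y) = H(X,Y) - H(Y) = 3.49 - 2.85 = 0.64

0.64 bits


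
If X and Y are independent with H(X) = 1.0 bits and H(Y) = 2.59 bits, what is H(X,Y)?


For independent variables, H(X,Y) = H(X) + H(Y) = 1.0 + 2.59 = 3.59

3.59 bits
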